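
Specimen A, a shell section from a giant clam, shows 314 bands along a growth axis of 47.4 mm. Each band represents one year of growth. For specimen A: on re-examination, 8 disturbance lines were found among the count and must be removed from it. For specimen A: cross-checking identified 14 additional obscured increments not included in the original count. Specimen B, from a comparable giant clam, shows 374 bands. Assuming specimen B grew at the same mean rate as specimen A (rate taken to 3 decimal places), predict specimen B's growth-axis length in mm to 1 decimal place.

Specimen A: adjusted count: 314 − 8 + 14 = 320 bands.
A: Mean rate = 47.4 mm / 320 years ≈ 0.148 mm/year.
Length of B = 0.148 × 374 = 55.4 mm.

55.4 mm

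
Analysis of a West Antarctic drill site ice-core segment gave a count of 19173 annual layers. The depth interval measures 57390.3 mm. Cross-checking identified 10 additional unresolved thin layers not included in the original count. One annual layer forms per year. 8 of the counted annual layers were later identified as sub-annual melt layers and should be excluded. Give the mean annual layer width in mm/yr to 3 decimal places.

2.993 mm/yr

Correcting the raw count gives 19173 − 8 + 10 = 19175 true annual layers.
Extension rate ≈ 57390.3 / 19175 = 2.993 mm/yr.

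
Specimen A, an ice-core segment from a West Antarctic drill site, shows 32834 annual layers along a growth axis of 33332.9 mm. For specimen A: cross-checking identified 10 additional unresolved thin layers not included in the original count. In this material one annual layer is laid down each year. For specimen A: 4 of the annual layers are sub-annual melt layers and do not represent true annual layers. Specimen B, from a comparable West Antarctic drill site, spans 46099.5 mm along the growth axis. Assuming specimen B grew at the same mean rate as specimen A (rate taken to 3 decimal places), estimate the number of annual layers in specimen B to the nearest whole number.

Specimen A: correcting the raw count gives 32834 − 4 + 10 = 32840 true annual layers.
A: Extension rate ≈ 33332.9 / 32840 = 1.015 mm per year.
B spans 46099.5 / 1.015 = 45418.23 years ≈ 45418 annual layers.

45418 annual layers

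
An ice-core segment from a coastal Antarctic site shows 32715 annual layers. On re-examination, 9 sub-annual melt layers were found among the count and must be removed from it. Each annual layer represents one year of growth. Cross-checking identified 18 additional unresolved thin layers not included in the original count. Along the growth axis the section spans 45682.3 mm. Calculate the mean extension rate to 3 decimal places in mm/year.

1.396 mm/year

Correcting the raw count gives 32715 − 9 + 18 = 32724 true annual layers.
Mean rate = 45682.3 mm / 32724 years ≈ 1.396 mm/year.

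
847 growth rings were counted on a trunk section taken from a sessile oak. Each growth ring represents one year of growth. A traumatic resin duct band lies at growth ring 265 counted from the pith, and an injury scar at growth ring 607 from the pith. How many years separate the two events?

Separation: 607 − 265 = 342 growth rings.
One growth ring per year makes the interval 342 years.

342 years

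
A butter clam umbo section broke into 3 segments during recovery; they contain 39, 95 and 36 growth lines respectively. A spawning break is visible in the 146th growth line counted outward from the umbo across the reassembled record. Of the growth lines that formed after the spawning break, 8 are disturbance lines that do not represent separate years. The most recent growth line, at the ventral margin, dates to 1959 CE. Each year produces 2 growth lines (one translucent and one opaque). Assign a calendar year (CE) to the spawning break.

1951 CE

Total growth lines = 39 + 95 + 36 = 170.
Between growth line 146 and the ventral margin there are 170 − 146 = 24 growth lines.
Excluding 8 false growth lines: 24 − 8 = 16.
Dividing by 2 growth lines per year: 16 / 2 = 8 years.
1959 − 8 = 1951 CE.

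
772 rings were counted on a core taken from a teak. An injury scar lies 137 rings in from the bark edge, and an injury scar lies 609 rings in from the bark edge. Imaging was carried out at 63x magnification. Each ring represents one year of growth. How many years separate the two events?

472 yr

609 − 137 = 472 rings lie between the two events.
At one ring per year, 472 years elapsed between them.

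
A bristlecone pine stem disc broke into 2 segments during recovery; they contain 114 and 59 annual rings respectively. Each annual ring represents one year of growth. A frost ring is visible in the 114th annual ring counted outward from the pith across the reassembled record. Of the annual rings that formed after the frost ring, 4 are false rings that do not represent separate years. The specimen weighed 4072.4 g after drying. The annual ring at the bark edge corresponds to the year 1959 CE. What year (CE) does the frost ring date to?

Total annual rings = 114 + 59 = 173.
173 − 114 = 59 annual rings lie beyond the frost ring toward the bark edge.
Excluding 4 false annual rings: 59 − 4 = 55.
1959 − 55 = 1904 CE.

1904 CE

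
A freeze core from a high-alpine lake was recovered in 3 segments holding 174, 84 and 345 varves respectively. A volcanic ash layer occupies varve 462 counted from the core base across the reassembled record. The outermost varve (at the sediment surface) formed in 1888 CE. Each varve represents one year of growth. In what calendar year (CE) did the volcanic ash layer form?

1747 CE

Total varves = 174 + 84 + 345 = 603.
The volcanic ash layer sits at varve 462 from the core base, so 603 − 462 = 141 varves formed after it.
1888 − 141 = 1747 CE.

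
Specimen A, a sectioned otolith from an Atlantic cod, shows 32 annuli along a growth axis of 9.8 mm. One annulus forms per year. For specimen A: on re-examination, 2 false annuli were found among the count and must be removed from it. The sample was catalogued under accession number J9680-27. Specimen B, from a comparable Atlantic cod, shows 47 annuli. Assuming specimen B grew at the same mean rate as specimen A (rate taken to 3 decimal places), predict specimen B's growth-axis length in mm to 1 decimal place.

Specimen A: adjusted count: 32 − 2 = 30 annuli.
A: Extension rate ≈ 9.8 / 30 = 0.327 mm/yr.
Length of B = 0.327 × 47 = 15.4 mm.

15.4 mm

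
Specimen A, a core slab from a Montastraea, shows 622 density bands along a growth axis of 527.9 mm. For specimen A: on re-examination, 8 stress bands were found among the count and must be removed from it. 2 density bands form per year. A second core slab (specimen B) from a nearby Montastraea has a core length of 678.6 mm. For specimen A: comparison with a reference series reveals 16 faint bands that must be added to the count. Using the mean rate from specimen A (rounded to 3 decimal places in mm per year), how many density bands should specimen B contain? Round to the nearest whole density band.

Specimen A: correcting the raw count gives 622 − 8 + 16 = 630 true density bands.
Specimen A: with 2 density bands per year, 630 / 2 = 315 years.
A: 527.9 mm over 315 years gives 527.9 / 315 ≈ 1.676 mm per year.
Specimen B: 678.6 mm / 1.676 mm per year = 404.89 years; at 2 density bands per year that is 404.89 × 2 ≈ 810 density bands.

810 density bands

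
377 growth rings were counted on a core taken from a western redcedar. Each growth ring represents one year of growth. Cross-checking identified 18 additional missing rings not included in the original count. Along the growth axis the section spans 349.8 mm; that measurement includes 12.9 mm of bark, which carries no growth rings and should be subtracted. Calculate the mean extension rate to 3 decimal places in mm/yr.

Adjusted count: 377 + 18 = 395 growth rings.
The growth record spans 349.8 − 12.9 = 336.9 mm.
Mean rate = 336.9 mm / 395 years ≈ 0.853 mm/yr.

0.853 mm/yr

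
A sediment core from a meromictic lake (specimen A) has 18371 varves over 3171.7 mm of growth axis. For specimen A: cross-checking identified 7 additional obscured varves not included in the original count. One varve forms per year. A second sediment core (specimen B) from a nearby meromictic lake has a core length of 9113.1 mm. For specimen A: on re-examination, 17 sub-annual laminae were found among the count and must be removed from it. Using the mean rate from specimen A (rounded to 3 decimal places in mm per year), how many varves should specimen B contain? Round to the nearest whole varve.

Specimen A: correcting the raw count gives 18371 − 17 + 7 = 18361 true varves.
A: Mean rate = 3171.7 mm / 18361 years ≈ 0.173 mm/yr.
B spans 9113.1 / 0.173 = 52676.88 years ≈ 52677 varves.

52677 varves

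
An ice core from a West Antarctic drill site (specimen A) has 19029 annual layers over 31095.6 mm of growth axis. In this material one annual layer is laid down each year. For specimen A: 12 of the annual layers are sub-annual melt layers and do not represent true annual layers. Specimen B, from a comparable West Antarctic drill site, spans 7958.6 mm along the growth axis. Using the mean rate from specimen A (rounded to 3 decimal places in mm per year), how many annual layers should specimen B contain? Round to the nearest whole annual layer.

Specimen A: correcting the raw count gives 19029 − 12 = 19017 true annual layers.
A: 31095.6 mm over 19017 years gives 31095.6 / 19017 ≈ 1.635 mm/year.
Specimen B: 7958.6 mm / 1.635 mm per year = 4867.65 years ≈ 4868 annual layers.

4868 annual layers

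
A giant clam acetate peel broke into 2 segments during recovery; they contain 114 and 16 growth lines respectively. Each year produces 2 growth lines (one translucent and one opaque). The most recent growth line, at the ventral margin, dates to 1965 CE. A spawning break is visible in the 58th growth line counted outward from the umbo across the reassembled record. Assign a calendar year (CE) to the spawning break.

1929 CE

Total growth lines = 114 + 16 = 130.
The spawning break sits at growth line 58 from the umbo, so 130 − 58 = 72 growth lines formed after it.
72 growth lines at 2 per year is 72 / 2 = 36 years.
The growth line at the ventral margin is 1965 CE, so the spawning break dates to 1965 − 36 = 1929 CE.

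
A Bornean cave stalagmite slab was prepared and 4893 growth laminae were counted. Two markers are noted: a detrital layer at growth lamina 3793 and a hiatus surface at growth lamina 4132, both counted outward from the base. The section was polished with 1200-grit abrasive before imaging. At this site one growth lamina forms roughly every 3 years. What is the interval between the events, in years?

1017 years

4132 − 3793 = 339 growth laminae lie between the two events.
339 growth laminae at 3 years each span 339 × 3 = 1017 years.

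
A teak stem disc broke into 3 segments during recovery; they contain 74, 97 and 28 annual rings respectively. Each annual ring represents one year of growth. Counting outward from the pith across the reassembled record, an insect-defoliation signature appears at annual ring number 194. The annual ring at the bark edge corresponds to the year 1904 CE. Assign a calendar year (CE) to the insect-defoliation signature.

Total annual rings = 74 + 97 + 28 = 199.
Between annual ring 194 and the bark edge there are 199 − 194 = 5 annual rings.
The annual ring at the bark edge is 1904 CE, so the insect-defoliation signature dates to 1904 − 5 = 1899 CE.

1899 CE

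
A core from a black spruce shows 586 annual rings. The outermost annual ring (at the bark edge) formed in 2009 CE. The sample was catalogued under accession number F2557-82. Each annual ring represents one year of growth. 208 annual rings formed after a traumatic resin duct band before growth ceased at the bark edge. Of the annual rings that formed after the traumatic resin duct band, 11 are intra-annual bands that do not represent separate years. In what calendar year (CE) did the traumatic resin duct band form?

There are 208 annual rings younger than the traumatic resin duct band.
Excluding 11 false annual rings: 208 − 11 = 197.
Counting back 197 years from 2009 CE places the traumatic resin duct band in 2009 − 197 = 1812 CE.

1812 CE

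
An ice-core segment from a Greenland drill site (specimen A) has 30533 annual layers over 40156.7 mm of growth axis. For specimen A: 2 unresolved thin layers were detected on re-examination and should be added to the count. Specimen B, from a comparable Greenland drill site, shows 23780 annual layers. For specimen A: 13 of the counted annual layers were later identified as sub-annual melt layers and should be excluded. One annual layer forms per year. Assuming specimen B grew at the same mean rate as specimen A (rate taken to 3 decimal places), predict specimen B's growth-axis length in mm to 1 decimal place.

Specimen A: adjusted count: 30533 − 13 + 2 = 30522 annual layers.
A: Mean rate = 40156.7 mm / 30522 years ≈ 1.316 mm/yr.
For B, 1.316 mm/year × 23780 years = 31294.5 mm.

31294.5 mm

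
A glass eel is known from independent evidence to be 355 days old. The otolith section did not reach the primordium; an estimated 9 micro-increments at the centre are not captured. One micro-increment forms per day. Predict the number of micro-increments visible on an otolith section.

At one micro-increment per day, 355 days correspond to 355 micro-increments.
Subtracting the 9 micro-increments not captured gives 355 − 9 = 346 micro-increments in the record.

346 micro-increments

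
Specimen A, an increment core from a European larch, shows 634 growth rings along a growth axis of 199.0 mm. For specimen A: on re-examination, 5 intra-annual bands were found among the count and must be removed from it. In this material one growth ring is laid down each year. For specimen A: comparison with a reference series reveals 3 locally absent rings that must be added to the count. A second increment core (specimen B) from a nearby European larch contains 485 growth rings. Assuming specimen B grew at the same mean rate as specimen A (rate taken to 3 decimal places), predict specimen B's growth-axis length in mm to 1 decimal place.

152.8 mm

Specimen A: adjusted count: 634 − 5 + 3 = 632 growth rings.
A: Extension rate ≈ 199.0 / 632 = 0.315 mm/yr.
Length of B = 0.315 × 485 = 152.8 mm.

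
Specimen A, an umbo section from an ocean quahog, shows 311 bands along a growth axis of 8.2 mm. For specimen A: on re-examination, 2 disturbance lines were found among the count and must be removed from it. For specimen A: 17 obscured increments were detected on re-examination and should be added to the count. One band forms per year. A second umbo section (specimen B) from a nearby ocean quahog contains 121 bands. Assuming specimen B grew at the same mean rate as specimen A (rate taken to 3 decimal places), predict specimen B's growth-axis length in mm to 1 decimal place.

Specimen A: adjusted count: 311 − 2 + 17 = 326 bands.
A: Extension rate ≈ 8.2 / 326 = 0.025 mm per year.
For B, 0.025 mm/year × 121 years = 3.0 mm.

3.0 mm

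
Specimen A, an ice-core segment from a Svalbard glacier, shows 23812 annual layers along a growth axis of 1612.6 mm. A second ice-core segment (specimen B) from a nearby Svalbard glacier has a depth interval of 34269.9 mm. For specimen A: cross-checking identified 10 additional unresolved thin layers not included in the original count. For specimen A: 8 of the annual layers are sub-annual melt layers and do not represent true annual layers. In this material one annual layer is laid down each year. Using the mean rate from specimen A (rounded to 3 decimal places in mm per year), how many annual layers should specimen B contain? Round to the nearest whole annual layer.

Specimen A: correcting the raw count gives 23812 − 8 + 10 = 23814 true annual layers.
A: 1612.6 mm over 23814 years gives 1612.6 / 23814 ≈ 0.068 mm/yr.
For B, 34269.9 / 0.068 = 503969.12 years ≈ 503969 annual layers.

503969 annual layers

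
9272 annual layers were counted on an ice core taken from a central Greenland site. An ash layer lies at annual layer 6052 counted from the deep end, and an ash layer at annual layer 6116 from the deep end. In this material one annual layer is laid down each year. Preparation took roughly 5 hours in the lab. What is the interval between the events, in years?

Separation: 6116 − 6052 = 64 annual layers.
That is 64 years at one annual layer per year.

64 years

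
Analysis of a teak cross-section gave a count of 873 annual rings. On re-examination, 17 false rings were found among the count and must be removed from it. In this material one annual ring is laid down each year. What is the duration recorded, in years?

After corrections the count is 873 − 17 = 856 annual rings.
With a one-to-one annual ring periodicity this is 856 years.

856 years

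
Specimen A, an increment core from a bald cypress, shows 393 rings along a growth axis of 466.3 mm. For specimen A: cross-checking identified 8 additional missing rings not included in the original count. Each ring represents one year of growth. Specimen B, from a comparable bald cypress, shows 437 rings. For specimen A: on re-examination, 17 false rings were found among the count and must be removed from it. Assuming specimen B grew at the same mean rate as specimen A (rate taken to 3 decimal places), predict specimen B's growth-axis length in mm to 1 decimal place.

530.5 mm

Specimen A: true ring count = 393 − 17 + 8 = 384.
A: 466.3 mm over 384 years gives 466.3 / 384 ≈ 1.214 mm per year.
For B, 1.214 mm/year × 437 years = 530.5 mm.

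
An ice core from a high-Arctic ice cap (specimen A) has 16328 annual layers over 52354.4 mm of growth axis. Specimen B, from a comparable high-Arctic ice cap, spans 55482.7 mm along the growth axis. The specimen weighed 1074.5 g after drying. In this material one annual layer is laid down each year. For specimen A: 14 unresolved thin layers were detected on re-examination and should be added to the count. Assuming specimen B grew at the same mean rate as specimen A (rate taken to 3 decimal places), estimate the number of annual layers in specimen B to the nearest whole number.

Specimen A: true annual layer count = 16328 + 14 = 16342.
A: 52354.4 mm over 16342 years gives 52354.4 / 16342 ≈ 3.204 mm per year.
For B, 55482.7 / 3.204 = 17316.70 years ≈ 17317 annual layers.

17317 annual layers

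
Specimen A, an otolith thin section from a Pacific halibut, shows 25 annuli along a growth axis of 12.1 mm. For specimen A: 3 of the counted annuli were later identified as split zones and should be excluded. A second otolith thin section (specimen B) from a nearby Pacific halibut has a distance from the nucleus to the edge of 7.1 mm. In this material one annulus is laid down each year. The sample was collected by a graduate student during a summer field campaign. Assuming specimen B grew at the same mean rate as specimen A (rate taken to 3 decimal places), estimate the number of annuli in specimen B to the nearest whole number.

Specimen A: true annulus count = 25 − 3 = 22.
A: Extension rate ≈ 12.1 / 22 = 0.550 mm/year.
For B, 7.1 / 0.550 = 12.91 years ≈ 13 annuli.

13 annuli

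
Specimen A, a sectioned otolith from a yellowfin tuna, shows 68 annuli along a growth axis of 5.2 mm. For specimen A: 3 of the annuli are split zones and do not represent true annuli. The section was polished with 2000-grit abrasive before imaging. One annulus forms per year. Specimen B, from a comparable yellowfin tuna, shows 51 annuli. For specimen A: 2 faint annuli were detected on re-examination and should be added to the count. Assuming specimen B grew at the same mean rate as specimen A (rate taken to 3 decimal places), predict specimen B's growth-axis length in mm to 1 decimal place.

Specimen A: adjusted count: 68 − 3 + 2 = 67 annuli.
A: Extension rate ≈ 5.2 / 67 = 0.078 mm per year.
Length of B = 0.078 × 51 = 4.0 mm.

4.0 mm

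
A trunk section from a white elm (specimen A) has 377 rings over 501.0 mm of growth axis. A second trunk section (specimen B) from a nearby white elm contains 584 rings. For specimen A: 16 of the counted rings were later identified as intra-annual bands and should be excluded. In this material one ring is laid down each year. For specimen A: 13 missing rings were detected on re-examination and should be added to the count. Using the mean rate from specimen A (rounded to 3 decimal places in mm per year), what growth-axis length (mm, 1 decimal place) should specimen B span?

Specimen A: after corrections the count is 377 − 16 + 13 = 374 rings.
A: Mean rate = 501.0 mm / 374 years ≈ 1.340 mm/year.
B's length ≈ 1.340 × 584 = 782.6 mm.

782.6 mm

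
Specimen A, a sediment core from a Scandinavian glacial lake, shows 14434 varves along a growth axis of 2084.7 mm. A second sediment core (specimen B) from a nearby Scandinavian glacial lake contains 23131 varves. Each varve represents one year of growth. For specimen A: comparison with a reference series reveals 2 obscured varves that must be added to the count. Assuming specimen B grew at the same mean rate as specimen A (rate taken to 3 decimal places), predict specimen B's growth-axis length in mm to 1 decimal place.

3330.9 mm

Specimen A: correcting the raw count gives 14434 + 2 = 14436 true varves.
A: Mean rate = 2084.7 mm / 14436 years ≈ 0.144 mm/yr.
B's length ≈ 0.144 × 23131 = 3330.9 mm.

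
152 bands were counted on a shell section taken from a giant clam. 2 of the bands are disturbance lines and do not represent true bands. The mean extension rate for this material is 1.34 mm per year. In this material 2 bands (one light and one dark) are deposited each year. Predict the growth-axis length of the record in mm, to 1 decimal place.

100.5 mm

After corrections the count is 152 − 2 = 150 bands.
150 bands at 2 per year is 150 / 2 = 75 years.
75 years at 1.34 mm/year gives 1.34 × 75 = 100.5 mm.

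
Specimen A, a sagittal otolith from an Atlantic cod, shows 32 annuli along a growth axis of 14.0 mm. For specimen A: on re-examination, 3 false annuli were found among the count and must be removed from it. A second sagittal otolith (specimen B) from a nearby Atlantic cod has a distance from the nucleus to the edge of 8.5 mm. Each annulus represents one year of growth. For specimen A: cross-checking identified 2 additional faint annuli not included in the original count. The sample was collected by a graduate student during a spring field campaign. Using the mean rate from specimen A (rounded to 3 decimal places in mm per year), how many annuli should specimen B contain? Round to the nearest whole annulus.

Specimen A: true annulus count = 32 − 3 + 2 = 31.
A: Extension rate ≈ 14.0 / 31 = 0.452 mm/year.
Specimen B: 8.5 mm / 0.452 mm per year = 18.81 years ≈ 19 annuli.

19 annuli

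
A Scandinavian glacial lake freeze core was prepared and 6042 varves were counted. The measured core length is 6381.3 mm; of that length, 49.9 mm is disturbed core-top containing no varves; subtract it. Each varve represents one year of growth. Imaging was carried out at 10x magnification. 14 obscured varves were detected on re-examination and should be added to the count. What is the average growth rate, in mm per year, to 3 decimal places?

After corrections the count is 6042 + 14 = 6056 varves.
Net length = 6381.3 − 49.9 = 6331.4 mm.
Mean rate = 6331.4 mm / 6056 years ≈ 1.045 mm per year.

1.045 mm per year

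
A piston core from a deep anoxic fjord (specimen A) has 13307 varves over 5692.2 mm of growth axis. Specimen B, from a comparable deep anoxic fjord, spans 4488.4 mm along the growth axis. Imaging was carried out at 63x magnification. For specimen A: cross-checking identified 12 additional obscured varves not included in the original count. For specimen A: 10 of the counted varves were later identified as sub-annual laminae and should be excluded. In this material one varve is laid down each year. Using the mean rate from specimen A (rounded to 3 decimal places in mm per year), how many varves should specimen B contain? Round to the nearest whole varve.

10487 varves

Specimen A: adjusted count: 13307 − 10 + 12 = 13309 varves.
A: Extension rate ≈ 5692.2 / 13309 = 0.428 mm/year.
B spans 4488.4 / 0.428 = 10486.92 years ≈ 10487 varves.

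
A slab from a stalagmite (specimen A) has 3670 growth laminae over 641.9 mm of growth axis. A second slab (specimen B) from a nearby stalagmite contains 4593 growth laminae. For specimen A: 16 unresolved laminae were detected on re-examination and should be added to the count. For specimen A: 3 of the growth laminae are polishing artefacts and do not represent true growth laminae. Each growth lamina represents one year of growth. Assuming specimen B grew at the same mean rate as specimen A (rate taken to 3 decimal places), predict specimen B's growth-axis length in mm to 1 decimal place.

Specimen A: adjusted count: 3670 − 3 + 16 = 3683 growth laminae.
A: Mean rate = 641.9 mm / 3683 years ≈ 0.174 mm/yr.
For B, 0.174 mm/year × 4593 years = 799.2 mm.

799.2 mm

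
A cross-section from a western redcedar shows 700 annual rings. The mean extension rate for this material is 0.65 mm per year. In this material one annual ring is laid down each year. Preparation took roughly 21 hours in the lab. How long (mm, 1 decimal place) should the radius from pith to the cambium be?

455.0 mm

The record spans 700 years at 0.65 mm per year.
700 years at 0.65 mm/year gives 0.65 × 700 = 455.0 mm.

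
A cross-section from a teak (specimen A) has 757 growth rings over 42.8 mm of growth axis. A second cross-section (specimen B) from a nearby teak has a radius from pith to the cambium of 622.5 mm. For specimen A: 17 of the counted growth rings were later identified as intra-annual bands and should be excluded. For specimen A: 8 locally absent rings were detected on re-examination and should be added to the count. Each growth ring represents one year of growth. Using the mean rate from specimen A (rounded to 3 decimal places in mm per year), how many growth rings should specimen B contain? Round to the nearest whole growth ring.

Specimen A: true growth ring count = 757 − 17 + 8 = 748.
A: 42.8 mm over 748 years gives 42.8 / 748 ≈ 0.057 mm per year.
For B, 622.5 / 0.057 = 10921.05 years ≈ 10921 growth rings.

10921 growth rings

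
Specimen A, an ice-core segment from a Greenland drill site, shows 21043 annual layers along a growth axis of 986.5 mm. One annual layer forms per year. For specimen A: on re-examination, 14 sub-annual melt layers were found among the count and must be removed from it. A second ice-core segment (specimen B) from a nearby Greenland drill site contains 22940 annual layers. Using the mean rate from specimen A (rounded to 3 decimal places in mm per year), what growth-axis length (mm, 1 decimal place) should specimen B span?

1078.2 mm

Specimen A: true annual layer count = 21043 − 14 = 21029.
A: Mean rate = 986.5 mm / 21029 years ≈ 0.047 mm/yr.
Length of B = 0.047 × 22940 = 1078.2 mm.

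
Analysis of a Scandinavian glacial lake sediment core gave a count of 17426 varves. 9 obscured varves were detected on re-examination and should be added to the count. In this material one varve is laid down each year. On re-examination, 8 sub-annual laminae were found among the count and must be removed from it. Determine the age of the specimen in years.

17427 years

After corrections the count is 17426 − 8 + 9 = 17427 varves.
At one varve per year, that is 17427 years.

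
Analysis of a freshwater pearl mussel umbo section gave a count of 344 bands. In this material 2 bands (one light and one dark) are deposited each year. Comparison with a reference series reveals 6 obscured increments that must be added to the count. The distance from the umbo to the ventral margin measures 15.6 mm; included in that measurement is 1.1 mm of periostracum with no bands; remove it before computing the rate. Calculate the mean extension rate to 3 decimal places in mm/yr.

After corrections the count is 344 + 6 = 350 bands.
Dividing by 2 bands per year: 350 / 2 = 175 years.
Removing the 1.1 mm offcut leaves 15.6 − 1.1 = 14.5 mm.
Mean rate = 14.5 mm / 175 years ≈ 0.083 mm/yr.

0.083 mm/yr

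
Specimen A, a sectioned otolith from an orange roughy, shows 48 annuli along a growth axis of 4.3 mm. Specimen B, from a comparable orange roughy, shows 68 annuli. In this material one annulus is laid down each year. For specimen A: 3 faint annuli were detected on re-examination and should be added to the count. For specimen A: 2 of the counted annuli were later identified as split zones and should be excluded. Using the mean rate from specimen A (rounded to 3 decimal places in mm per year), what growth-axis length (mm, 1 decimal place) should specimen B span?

Specimen A: correcting the raw count gives 48 − 2 + 3 = 49 true annuli.
A: Mean rate = 4.3 mm / 49 years ≈ 0.088 mm/year.
B's length ≈ 0.088 × 68 = 6.0 mm.

6.0 mm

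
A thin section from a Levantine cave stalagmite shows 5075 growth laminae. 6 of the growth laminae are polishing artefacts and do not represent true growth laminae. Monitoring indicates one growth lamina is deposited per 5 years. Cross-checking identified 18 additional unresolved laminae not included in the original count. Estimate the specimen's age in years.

True growth lamina count = 5075 − 6 + 18 = 5087.
5087 growth laminae at 5 years each span 5087 × 5 = 25435 years.

25435 years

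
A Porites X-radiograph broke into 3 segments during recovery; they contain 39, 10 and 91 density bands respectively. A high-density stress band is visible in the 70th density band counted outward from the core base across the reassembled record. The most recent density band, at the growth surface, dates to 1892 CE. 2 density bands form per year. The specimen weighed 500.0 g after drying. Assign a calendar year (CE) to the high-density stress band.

1857 CE

Total density bands = 39 + 10 + 91 = 140.
140 − 70 = 70 density bands lie beyond the high-density stress band toward the growth surface.
Dividing by 2 density bands per year: 70 / 2 = 35 years.
1892 − 35 = 1857 CE.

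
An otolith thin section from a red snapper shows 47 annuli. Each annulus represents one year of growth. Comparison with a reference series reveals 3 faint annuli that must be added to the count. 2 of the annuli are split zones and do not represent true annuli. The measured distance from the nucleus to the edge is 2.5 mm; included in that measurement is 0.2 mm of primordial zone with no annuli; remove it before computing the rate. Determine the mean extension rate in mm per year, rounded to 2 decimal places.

Correcting the raw count gives 47 − 2 + 3 = 48 true annuli.
The growth record spans 2.5 − 0.2 = 2.3 mm.
2.3 mm over 48 years gives 2.3 / 48 ≈ 0.05 mm per year.

0.05 mm per year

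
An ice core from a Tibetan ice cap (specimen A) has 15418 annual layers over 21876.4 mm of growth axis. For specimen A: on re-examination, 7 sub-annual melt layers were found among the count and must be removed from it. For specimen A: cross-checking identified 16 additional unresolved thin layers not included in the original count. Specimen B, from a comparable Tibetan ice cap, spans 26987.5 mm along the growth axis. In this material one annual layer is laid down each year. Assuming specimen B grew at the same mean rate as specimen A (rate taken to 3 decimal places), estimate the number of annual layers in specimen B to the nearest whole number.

19032 annual layers

Specimen A: after corrections the count is 15418 − 7 + 16 = 15427 annual layers.
A: Extension rate ≈ 21876.4 / 15427 = 1.418 mm/year.
Specimen B: 26987.5 mm / 1.418 mm per year = 19032.09 years ≈ 19032 annual layers.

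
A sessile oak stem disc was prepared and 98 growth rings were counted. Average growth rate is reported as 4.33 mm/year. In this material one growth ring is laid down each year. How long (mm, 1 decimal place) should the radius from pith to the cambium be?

The record spans 98 years at 4.33 mm per year.
98 years at 4.33 mm/year gives 4.33 × 98 = 424.3 mm.

424.3 mm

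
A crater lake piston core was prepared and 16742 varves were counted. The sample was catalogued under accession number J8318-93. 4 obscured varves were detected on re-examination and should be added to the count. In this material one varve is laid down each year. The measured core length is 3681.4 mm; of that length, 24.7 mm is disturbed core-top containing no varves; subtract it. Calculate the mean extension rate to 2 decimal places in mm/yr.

0.22 mm/yr

Correcting the raw count gives 16742 + 4 = 16746 true varves.
Removing the 24.7 mm offcut leaves 3681.4 − 24.7 = 3656.7 mm.
Mean rate = 3656.7 mm / 16746 years ≈ 0.22 mm/yr.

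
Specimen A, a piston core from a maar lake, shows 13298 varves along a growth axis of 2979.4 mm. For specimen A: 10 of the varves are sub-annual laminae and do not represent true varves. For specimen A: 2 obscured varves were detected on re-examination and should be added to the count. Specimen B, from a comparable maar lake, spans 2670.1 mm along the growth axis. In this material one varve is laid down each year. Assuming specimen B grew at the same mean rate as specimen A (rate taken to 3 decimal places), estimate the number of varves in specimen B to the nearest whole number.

11920 varves

Specimen A: after corrections the count is 13298 − 10 + 2 = 13290 varves.
A: Mean rate = 2979.4 mm / 13290 years ≈ 0.224 mm per year.
B spans 2670.1 / 0.224 = 11920.09 years ≈ 11920 varves.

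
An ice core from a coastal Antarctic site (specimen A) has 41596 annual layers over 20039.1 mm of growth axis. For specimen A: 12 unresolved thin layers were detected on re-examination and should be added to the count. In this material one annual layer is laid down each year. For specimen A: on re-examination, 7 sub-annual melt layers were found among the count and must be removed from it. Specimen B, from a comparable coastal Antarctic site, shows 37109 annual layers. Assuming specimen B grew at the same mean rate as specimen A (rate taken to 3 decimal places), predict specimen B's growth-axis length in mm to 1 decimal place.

17886.5 mm

Specimen A: adjusted count: 41596 − 7 + 12 = 41601 annual layers.
A: Mean rate = 20039.1 mm / 41601 years ≈ 0.482 mm per year.
B's length ≈ 0.482 × 37109 = 17886.5 mm.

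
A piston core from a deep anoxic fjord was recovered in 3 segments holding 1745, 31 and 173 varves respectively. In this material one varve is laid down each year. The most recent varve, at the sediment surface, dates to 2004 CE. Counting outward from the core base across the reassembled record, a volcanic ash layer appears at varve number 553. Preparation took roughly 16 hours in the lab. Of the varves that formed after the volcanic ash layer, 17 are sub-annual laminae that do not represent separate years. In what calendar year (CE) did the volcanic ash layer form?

625 CE

Total varves = 1745 + 31 + 173 = 1949.
The volcanic ash layer sits at varve 553 from the core base, so 1949 − 553 = 1396 varves formed after it.
Removing the 17 false varves leaves 1396 − 17 = 1379 true varves beyond the volcanic ash layer.
The varve at the sediment surface is 2004 CE, so the volcanic ash layer dates to 2004 − 1379 = 625 CE.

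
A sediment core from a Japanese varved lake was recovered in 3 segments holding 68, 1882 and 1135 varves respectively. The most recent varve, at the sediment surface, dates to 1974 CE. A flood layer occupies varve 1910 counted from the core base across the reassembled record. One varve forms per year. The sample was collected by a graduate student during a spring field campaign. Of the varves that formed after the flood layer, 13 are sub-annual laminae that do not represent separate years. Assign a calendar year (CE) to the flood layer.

Total varves = 68 + 1882 + 1135 = 3085.
3085 − 1910 = 1175 varves lie beyond the flood layer toward the sediment surface.
1175 − 13 false = 1162 true varves after the flood layer.
The varve at the sediment surface is 1974 CE, so the flood layer dates to 1974 − 1162 = 812 CE.

812 CE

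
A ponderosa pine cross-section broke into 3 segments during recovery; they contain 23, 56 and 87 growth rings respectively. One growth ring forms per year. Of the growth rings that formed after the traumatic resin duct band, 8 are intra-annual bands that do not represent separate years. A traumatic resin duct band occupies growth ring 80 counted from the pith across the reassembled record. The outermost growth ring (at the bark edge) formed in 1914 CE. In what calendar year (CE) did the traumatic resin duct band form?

1836 CE

Total growth rings = 23 + 56 + 87 = 166.
The traumatic resin duct band sits at growth ring 80 from the pith, so 166 − 80 = 86 growth rings formed after it.
Excluding 8 false growth rings: 86 − 8 = 78.
Counting back 78 years from 1914 CE places the traumatic resin duct band in 1914 − 78 = 1836 CE.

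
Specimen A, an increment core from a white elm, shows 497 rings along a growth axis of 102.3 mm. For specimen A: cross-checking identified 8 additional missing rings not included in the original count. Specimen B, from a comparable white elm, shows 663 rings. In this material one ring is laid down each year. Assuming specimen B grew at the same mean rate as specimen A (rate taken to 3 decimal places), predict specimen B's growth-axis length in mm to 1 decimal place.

Specimen A: adjusted count: 497 + 8 = 505 rings.
A: 102.3 mm over 505 years gives 102.3 / 505 ≈ 0.203 mm/year.
B's length ≈ 0.203 × 663 = 134.6 mm.

134.6 mm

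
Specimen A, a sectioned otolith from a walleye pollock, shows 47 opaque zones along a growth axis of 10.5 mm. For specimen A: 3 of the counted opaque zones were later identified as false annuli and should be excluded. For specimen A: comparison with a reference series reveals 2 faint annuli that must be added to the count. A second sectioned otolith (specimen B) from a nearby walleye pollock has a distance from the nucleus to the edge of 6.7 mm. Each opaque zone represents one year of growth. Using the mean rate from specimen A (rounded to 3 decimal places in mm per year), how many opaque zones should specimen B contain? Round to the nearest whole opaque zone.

29 opaque zones

Specimen A: after corrections the count is 47 − 3 + 2 = 46 opaque zones.
A: Extension rate ≈ 10.5 / 46 = 0.228 mm/yr.
For B, 6.7 / 0.228 = 29.39 years ≈ 29 opaque zones.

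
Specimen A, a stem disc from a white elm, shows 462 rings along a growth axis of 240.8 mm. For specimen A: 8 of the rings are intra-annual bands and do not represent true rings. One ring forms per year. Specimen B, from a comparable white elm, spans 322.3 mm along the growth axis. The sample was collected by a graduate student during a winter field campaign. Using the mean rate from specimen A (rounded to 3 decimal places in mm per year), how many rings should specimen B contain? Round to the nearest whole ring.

Specimen A: adjusted count: 462 − 8 = 454 rings.
A: Extension rate ≈ 240.8 / 454 = 0.530 mm per year.
Specimen B: 322.3 mm / 0.530 mm per year = 608.11 years ≈ 608 rings.

608 rings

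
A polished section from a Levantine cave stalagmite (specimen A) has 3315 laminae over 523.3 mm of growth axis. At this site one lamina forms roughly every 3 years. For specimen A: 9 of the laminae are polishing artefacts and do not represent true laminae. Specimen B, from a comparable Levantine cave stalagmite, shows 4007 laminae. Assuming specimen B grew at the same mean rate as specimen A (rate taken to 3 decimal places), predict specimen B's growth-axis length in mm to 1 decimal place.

Specimen A: after corrections the count is 3315 − 9 = 3306 laminae.
Specimen A: at 3 years per lamina, 3306 × 3 = 9918 years.
A: Mean rate = 523.3 mm / 9918 years ≈ 0.053 mm/yr.
Specimen B: 4007 laminae at 3 years each span 4007 × 3 = 12021 years. B's length ≈ 0.053 × 12021 = 637.1 mm.

637.1 mm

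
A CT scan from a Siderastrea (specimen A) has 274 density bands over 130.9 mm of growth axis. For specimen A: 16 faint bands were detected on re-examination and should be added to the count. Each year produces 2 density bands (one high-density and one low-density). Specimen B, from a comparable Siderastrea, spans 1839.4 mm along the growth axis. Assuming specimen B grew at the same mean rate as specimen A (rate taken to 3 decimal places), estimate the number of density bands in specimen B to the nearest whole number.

4074 density bands

Specimen A: after corrections the count is 274 + 16 = 290 density bands.
Specimen A: 290 density bands at 2 per year is 290 / 2 = 145 years.
A: 130.9 mm over 145 years gives 130.9 / 145 ≈ 0.903 mm/yr.
Specimen B: 1839.4 mm / 0.903 mm per year = 2036.99 years; at 2 density bands per year that is 2036.99 × 2 ≈ 4074 density bands.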